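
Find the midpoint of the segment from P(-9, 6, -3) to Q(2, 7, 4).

M = ((x₁+x₂)/2, (y₁+y₂)/2, (z₁+z₂)/2)
  = ((-9 + 2)/2, (6 + 7)/2, (-3 + 4)/2)
  = (-7/2, 13/2, 1/2)
  = (-3.5, 6.5, 0.5)

(-3.5, 6.5, 0.5)


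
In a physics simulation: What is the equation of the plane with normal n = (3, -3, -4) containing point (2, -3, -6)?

The plane through P with normal n = (a, b, c) satisfies n·(r - P) = 0,
i.e. ax + by + cz = a·x₀ + b·y₀ + c·z₀.
d = 3·2 + (-3)·(-3) + (-4)·(-6)
  = 6 + 9 + 24
  = 39
Equation: 3x - 3y - 4z = 39

3x - 3y - 4z = 39


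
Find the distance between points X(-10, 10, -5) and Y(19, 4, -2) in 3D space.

d = √[(x₂-x₁)² + (y₂-y₁)² + (z₂-z₁)²]
  = √[29² + (-6)² + 3²]
  = √[841 + 36 + 9]
  = √886
  ≈ 29.77

29.77


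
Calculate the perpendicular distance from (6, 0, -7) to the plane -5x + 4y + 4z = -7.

distance = |a·x₀ + b·y₀ + c·z₀ - d| / √(a² + b² + c²)
  = |(-5)·6 + 4·0 + 4·(-7) - (-7)| / √((-5)² + 4² + 4²)
  = |-30 + 0 - 28 + 7| / √(25 + 16 + 16)
  = |-51| / √57
  = 51 / 7.55
  ≈ 6.755

6.755


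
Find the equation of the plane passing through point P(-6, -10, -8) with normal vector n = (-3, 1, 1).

The plane through P with normal n = (a, b, c) satisfies n·(r - P) = 0,
i.e. ax + by + cz = a·x₀ + b·y₀ + c·z₀.
d = (-3)·(-6) + 1·(-10) + 1·(-8)
  = 18 - 10 - 8
  = 0
Equation: -3x + y + z = 0

-3x + y + z = 0


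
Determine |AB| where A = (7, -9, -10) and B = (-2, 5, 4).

d = √[(x₂-x₁)² + (y₂-y₁)² + (z₂-z₁)²]
  = √[(-9)² + 14² + 14²]
  = √[81 + 196 + 196]
  = √473
  ≈ 21.75

21.75


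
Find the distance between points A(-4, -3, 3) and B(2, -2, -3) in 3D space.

d = √[(x₂-x₁)² + (y₂-y₁)² + (z₂-z₁)²]
  = √[6² + 1² + (-6)²]
  = √[36 + 1 + 36]
  = √73
  ≈ 8.544

8.544


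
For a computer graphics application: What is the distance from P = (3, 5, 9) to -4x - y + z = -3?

distance = |a·x₀ + b·y₀ + c·z₀ - d| / √(a² + b² + c²)
  = |(-4)·3 + (-1)·5 + 1·9 - (-3)| / √((-4)² + (-1)² + 1²)
  = |-12 - 5 + 9 + 3| / √(16 + 1 + 1)
  = |-5| / √18
  = 5 / 4.243
  ≈ 1.179

1.179


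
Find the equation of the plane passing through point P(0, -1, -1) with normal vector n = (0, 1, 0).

The plane through P with normal n = (a, b, c) satisfies n·(r - P) = 0,
i.e. ax + by + cz = a·x₀ + b·y₀ + c·z₀.
d = 0·0 + 1·(-1) + 0·(-1)
  = 0 - 1 + 0
  = -1
Equation: y = -1

y = -1


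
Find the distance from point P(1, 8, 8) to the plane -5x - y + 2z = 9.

distance = |a·x₀ + b·y₀ + c·z₀ - d| / √(a² + b² + c²)
  = |(-5)·1 + (-1)·8 + 2·8 - 9| / √((-5)² + (-1)² + 2²)
  = |-5 - 8 + 16 - 9| / √(25 + 1 + 4)
  = |-6| / √30
  = 6 / 5.477
  ≈ 1.095

1.095


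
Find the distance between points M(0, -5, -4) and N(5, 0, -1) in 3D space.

d = √[(x₂-x₁)² + (y₂-y₁)² + (z₂-z₁)²]
  = √[5² + 5² + 3²]
  = √[25 + 25 + 9]
  = √59
  ≈ 7.681

7.681


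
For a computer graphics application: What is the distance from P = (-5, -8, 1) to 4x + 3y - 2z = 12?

distance = |a·x₀ + b·y₀ + c·z₀ - d| / √(a² + b² + c²)
  = |4·(-5) + 3·(-8) + (-2)·1 - 12| / √(4² + 3² + (-2)²)
  = |-20 - 24 - 2 - 12| / √(16 + 9 + 4)
  = |-58| / √29
  = 58 / 5.385
  ≈ 10.77

10.77


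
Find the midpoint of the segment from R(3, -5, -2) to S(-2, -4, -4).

M = ((x₁+x₂)/2, (y₁+y₂)/2, (z₁+z₂)/2)
  = ((3 - 2)/2, (-5 - 4)/2, (-2 - 4)/2)
  = (1/2, -9/2, -6/2)
  = (0.5, -4.5, -3)

(0.5, -4.5, -3)


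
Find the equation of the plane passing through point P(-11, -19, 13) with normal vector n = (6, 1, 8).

The plane through P with normal n = (a, b, c) satisfies n·(r - P) = 0,
i.e. ax + by + cz = a·x₀ + b·y₀ + c·z₀.
d = 6·(-11) + 1·(-19) + 8·13
  = -66 - 19 + 104
  = 19
Equation: 6x + y + 8z = 19

6x + y + 8z = 19


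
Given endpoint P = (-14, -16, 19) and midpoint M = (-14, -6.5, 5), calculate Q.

Q = 2M - P
  = (2·(-14) - (-14), 2·(-6.5) - (-16), 2·5 - 19)
  = (-28 + 14, -13 + 16, 10 - 19)
  = (-14, 3, -9)

(-14, 3, -9)


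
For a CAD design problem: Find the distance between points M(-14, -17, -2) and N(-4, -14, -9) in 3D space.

d = √[(x₂-x₁)² + (y₂-y₁)² + (z₂-z₁)²]
  = √[10² + 3² + (-7)²]
  = √[100 + 9 + 49]
  = √158
  ≈ 12.57

12.57


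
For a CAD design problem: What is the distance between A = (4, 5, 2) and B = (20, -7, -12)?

d = √[(x₂-x₁)² + (y₂-y₁)² + (z₂-z₁)²]
  = √[16² + (-12)² + (-14)²]
  = √[256 + 144 + 196]
  = √596
  ≈ 24.41

24.41


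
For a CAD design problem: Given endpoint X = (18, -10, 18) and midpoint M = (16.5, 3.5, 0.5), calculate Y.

Y = 2M - X
  = (2·16.5 - 18, 2·3.5 - (-10), 2·0.5 - 18)
  = (33 - 18, 7 + 10, 1 - 18)
  = (15, 17, -17)

(15, 17, -17)


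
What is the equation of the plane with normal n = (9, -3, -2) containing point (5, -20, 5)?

The plane through P with normal n = (a, b, c) satisfies n·(r - P) = 0,
i.e. ax + by + cz = a·x₀ + b·y₀ + c·z₀.
d = 9·5 + (-3)·(-20) + (-2)·5
  = 45 + 60 - 10
  = 95
Equation: 9x - 3y - 2z = 95

9x - 3y - 2z = 95


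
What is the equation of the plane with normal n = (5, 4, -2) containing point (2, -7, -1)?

The plane through P with normal n = (a, b, c) satisfies n·(r - P) = 0,
i.e. ax + by + cz = a·x₀ + b·y₀ + c·z₀.
d = 5·2 + 4·(-7) + (-2)·(-1)
  = 10 - 28 + 2
  = -16
Equation: 5x + 4y - 2z = -16

5x + 4y - 2z = -16


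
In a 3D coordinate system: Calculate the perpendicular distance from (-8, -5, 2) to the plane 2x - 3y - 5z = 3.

distance = |a·x₀ + b·y₀ + c·z₀ - d| / √(a² + b² + c²)
  = |2·(-8) + (-3)·(-5) + (-5)·2 - 3| / √(2² + (-3)² + (-5)²)
  = |-16 + 15 - 10 - 3| / √(4 + 9 + 25)
  = |-14| / √38
  = 14 / 6.164
  ≈ 2.271

2.271


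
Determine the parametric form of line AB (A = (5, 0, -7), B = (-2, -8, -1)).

Direction vector d = B - A = (-2 - 5, -8 + 0, -1 + 7) = (-7, -8, 6)
Parametric form r = A + t·d:
x = 5 - 7t, y = 0 - 8t, z = -7 + 6t

x = 5 - 7t, y = 0 - 8t, z = -7 + 6t


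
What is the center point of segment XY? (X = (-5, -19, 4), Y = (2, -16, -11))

M = ((x₁+x₂)/2, (y₁+y₂)/2, (z₁+z₂)/2)
  = ((-5 + 2)/2, (-19 - 16)/2, (4 - 11)/2)
  = (-3/2, -35/2, -7/2)
  = (-1.5, -17.5, -3.5)

(-1.5, -17.5, -3.5)


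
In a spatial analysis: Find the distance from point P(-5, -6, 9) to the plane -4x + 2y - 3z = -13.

distance = |a·x₀ + b·y₀ + c·z₀ - d| / √(a² + b² + c²)
  = |(-4)·(-5) + 2·(-6) + (-3)·9 - (-13)| / √((-4)² + 2² + (-3)²)
  = |20 - 12 - 27 + 13| / √(16 + 4 + 9)
  = |-6| / √29
  = 6 / 5.385
  ≈ 1.114

1.114


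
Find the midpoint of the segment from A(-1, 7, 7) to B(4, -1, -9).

M = ((x₁+x₂)/2, (y₁+y₂)/2, (z₁+z₂)/2)
  = ((-1 + 4)/2, (7 - 1)/2, (7 - 9)/2)
  = (3/2, 6/2, -2/2)
  = (1.5, 3, -1)

(1.5, 3, -1)


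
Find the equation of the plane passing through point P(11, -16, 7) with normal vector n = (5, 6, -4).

The plane through P with normal n = (a, b, c) satisfies n·(r - P) = 0,
i.e. ax + by + cz = a·x₀ + b·y₀ + c·z₀.
d = 5·11 + 6·(-16) + (-4)·7
  = 55 - 96 - 28
  = -69
Equation: 5x + 6y - 4z = -69

5x + 6y - 4z = -69


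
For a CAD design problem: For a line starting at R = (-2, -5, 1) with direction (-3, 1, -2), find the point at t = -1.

P(t) = R + t·d
  = (-2 + (-3)·(-1), -5 + 1·(-1), 1 + (-2)·(-1))
  = (-2 + 3, -5 - 1, 1 + 2)
  = (1, -6, 3)

(1, -6, 3)


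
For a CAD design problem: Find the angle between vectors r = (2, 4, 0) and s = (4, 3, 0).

r·s = 2·4 + 4·3 + 0·0 = 8 + 12 + 0 = 20
|r| = √(2² + 4² + 0²) = √20 ≈ 4.472
|s| = √(4² + 3² + 0²) = √25 ≈ 5
cos θ = (r·s)/(|r||s|) = 20/(4.472·5) ≈ 0.8944
θ = arccos(0.8944) ≈ 26.57°

26.57°


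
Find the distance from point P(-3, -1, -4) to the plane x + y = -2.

distance = |a·x₀ + b·y₀ + c·z₀ - d| / √(a² + b² + c²)
  = |1·(-3) + 1·(-1) + 0·(-4) - (-2)| / √(1² + 1² + 0²)
  = |-3 - 1 + 0 + 2| / √(1 + 1 + 0)
  = |-2| / √2
  = 2 / 1.414
  ≈ 1.414

1.414


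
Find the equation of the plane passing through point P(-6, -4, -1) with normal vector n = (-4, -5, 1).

The plane through P with normal n = (a, b, c) satisfies n·(r - P) = 0,
i.e. ax + by + cz = a·x₀ + b·y₀ + c·z₀.
d = (-4)·(-6) + (-5)·(-4) + 1·(-1)
  = 24 + 20 - 1
  = 43
Equation: -4x - 5y + z = 43

-4x - 5y + z = 43


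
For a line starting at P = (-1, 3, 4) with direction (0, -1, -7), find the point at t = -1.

P(t) = P + t·d
  = (-1 + 0·(-1), 3 + (-1)·(-1), 4 + (-7)·(-1))
  = (-1 + 0, 3 + 1, 4 + 7)
  = (-1, 4, 11)

(-1, 4, 11)


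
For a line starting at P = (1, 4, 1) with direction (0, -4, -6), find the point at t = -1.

P(t) = P + t·d
  = (1 + 0·(-1), 4 + (-4)·(-1), 1 + (-6)·(-1))
  = (1 + 0, 4 + 4, 1 + 6)
  = (1, 8, 7)

(1, 8, 7)


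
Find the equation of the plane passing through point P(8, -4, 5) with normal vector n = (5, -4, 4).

The plane through P with normal n = (a, b, c) satisfies n·(r - P) = 0,
i.e. ax + by + cz = a·x₀ + b·y₀ + c·z₀.
d = 5·8 + (-4)·(-4) + 4·5
  = 40 + 16 + 20
  = 76
Equation: 5x - 4y + 4z = 76

5x - 4y + 4z = 76


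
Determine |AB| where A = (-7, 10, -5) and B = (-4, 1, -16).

d = √[(x₂-x₁)² + (y₂-y₁)² + (z₂-z₁)²]
  = √[3² + (-9)² + (-11)²]
  = √[9 + 81 + 121]
  = √211
  ≈ 14.53

14.53


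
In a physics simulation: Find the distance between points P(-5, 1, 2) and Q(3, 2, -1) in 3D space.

d = √[(x₂-x₁)² + (y₂-y₁)² + (z₂-z₁)²]
  = √[8² + 1² + (-3)²]
  = √[64 + 1 + 9]
  = √74
  ≈ 8.602

8.602


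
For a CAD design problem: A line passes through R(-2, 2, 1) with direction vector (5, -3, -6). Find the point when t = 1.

P(t) = R + t·d
  = (-2 + 5·1, 2 + (-3)·1, 1 + (-6)·1)
  = (-2 + 5, 2 - 3, 1 - 6)
  = (3, -1, -5)

(3, -1, -5)


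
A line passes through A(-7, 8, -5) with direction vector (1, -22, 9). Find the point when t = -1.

P(t) = A + t·d
  = (-7 + 1·(-1), 8 + (-22)·(-1), -5 + 9·(-1))
  = (-7 - 1, 8 + 22, -5 - 9)
  = (-8, 30, -14)

(-8, 30, -14)


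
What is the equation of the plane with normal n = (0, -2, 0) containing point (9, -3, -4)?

The plane through P with normal n = (a, b, c) satisfies n·(r - P) = 0,
i.e. ax + by + cz = a·x₀ + b·y₀ + c·z₀.
d = 0·9 + (-2)·(-3) + 0·(-4)
  = 0 + 6 + 0
  = 6
Equation: -2y = 6

-2y = 6


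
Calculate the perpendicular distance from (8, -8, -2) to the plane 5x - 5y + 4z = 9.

distance = |a·x₀ + b·y₀ + c·z₀ - d| / √(a² + b² + c²)
  = |5·8 + (-5)·(-8) + 4·(-2) - 9| / √(5² + (-5)² + 4²)
  = |40 + 40 - 8 - 9| / √(25 + 25 + 16)
  = |63| / √66
  = 63 / 8.124
  ≈ 7.755

7.755


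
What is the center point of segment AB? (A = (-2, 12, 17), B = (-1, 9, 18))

M = ((x₁+x₂)/2, (y₁+y₂)/2, (z₁+z₂)/2)
  = ((-2 - 1)/2, (12 + 9)/2, (17 + 18)/2)
  = (-3/2, 21/2, 35/2)
  = (-1.5, 10.5, 17.5)

(-1.5, 10.5, 17.5)


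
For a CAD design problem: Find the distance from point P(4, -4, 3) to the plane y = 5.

distance = |a·x₀ + b·y₀ + c·z₀ - d| / √(a² + b² + c²)
  = |0·4 + 1·(-4) + 0·3 - 5| / √(0² + 1² + 0²)
  = |0 - 4 + 0 - 5| / √(0 + 1 + 0)
  = |-9| / √1
  = 9 / 1
  ≈ 9

9


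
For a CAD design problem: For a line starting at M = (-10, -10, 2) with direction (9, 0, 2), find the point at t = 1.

P(t) = M + t·d
  = (-10 + 9·1, -10 + 0·1, 2 + 2·1)
  = (-10 + 9, -10 + 0, 2 + 2)
  = (-1, -10, 4)

(-1, -10, 4)


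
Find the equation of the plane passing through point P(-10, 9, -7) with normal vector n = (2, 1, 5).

The plane through P with normal n = (a, b, c) satisfies n·(r - P) = 0,
i.e. ax + by + cz = a·x₀ + b·y₀ + c·z₀.
d = 2·(-10) + 1·9 + 5·(-7)
  = -20 + 9 - 35
  = -46
Equation: 2x + y + 5z = -46

2x + y + 5z = -46


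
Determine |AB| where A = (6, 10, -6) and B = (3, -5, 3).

d = √[(x₂-x₁)² + (y₂-y₁)² + (z₂-z₁)²]
  = √[(-3)² + (-15)² + 9²]
  = √[9 + 225 + 81]
  = √315
  ≈ 17.75

17.75


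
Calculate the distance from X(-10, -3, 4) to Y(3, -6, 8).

d = √[(x₂-x₁)² + (y₂-y₁)² + (z₂-z₁)²]
  = √[13² + (-3)² + 4²]
  = √[169 + 9 + 16]
  = √194
  ≈ 13.93

13.93


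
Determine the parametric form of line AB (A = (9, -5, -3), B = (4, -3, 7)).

Direction vector d = B - A = (4 - 9, -3 + 5, 7 + 3) = (-5, 2, 10)
Parametric form r = A + t·d:
x = 9 - 5t, y = -5 + 2t, z = -3 + 10t

x = 9 - 5t, y = -5 + 2t, z = -3 + 10t


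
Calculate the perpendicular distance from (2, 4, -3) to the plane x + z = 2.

distance = |a·x₀ + b·y₀ + c·z₀ - d| / √(a² + b² + c²)
  = |1·2 + 0·4 + 1·(-3) - 2| / √(1² + 0² + 1²)
  = |2 + 0 - 3 - 2| / √(1 + 0 + 1)
  = |-3| / √2
  = 3 / 1.414
  ≈ 2.121

2.121


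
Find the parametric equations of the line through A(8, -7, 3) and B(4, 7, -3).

Direction vector d = B - A = (4 - 8, 7 + 7, -3 - 3) = (-4, 14, -6)
Parametric form r = A + t·d:
x = 8 - 4t, y = -7 + 14t, z = 3 - 6t

x = 8 - 4t, y = -7 + 14t, z = 3 - 6t


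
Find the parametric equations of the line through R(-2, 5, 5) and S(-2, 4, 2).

Direction vector d = S - R = (-2 + 2, 4 - 5, 2 - 5) = (0, -1, -3)
Parametric form r = R + t·d:
x = -2, y = 5 - t, z = 5 - 3t

x = -2, y = 5 - t, z = 5 - 3t


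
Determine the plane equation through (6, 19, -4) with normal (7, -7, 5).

The plane through P with normal n = (a, b, c) satisfies n·(r - P) = 0,
i.e. ax + by + cz = a·x₀ + b·y₀ + c·z₀.
d = 7·6 + (-7)·19 + 5·(-4)
  = 42 - 133 - 20
  = -111
Equation: 7x - 7y + 5z = -111

7x - 7y + 5z = -111


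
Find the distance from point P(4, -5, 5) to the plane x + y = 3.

distance = |a·x₀ + b·y₀ + c·z₀ - d| / √(a² + b² + c²)
  = |1·4 + 1·(-5) + 0·5 - 3| / √(1² + 1² + 0²)
  = |4 - 5 + 0 - 3| / √(1 + 1 + 0)
  = |-4| / √2
  = 4 / 1.414
  ≈ 2.828

2.828


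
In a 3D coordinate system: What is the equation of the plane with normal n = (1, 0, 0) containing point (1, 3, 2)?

The plane through P with normal n = (a, b, c) satisfies n·(r - P) = 0,
i.e. ax + by + cz = a·x₀ + b·y₀ + c·z₀.
d = 1·1 + 0·3 + 0·2
  = 1 + 0 + 0
  = 1
Equation: x = 1

x = 1


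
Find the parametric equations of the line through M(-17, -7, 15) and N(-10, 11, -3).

Direction vector d = N - M = (-10 + 17, 11 + 7, -3 - 15) = (7, 18, -18)
Parametric form r = M + t·d:
x = -17 + 7t, y = -7 + 18t, z = 15 - 18t

x = -17 + 7t, y = -7 + 18t, z = 15 - 18t


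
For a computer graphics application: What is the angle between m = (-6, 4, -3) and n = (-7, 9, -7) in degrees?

m·n = (-6)·(-7) + 4·9 + (-3)·(-7) = 42 + 36 + 21 = 99
|m| = √((-6)² + 4² + (-3)²) = √61 ≈ 7.81
|n| = √((-7)² + 9² + (-7)²) = √179 ≈ 13.38
cos θ = (m·n)/(|m||n|) = 99/(7.81·13.38) ≈ 0.9474
θ = arccos(0.9474) ≈ 18.66°

18.66°


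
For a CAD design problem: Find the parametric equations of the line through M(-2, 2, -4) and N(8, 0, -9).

Direction vector d = N - M = (8 + 2, 0 - 2, -9 + 4) = (10, -2, -5)
Parametric form r = M + t·d:
x = -2 + 10t, y = 2 - 2t, z = -4 - 5t

x = -2 + 10t, y = 2 - 2t, z = -4 - 5t


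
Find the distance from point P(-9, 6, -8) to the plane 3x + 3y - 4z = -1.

distance = |a·x₀ + b·y₀ + c·z₀ - d| / √(a² + b² + c²)
  = |3·(-9) + 3·6 + (-4)·(-8) - (-1)| / √(3² + 3² + (-4)²)
  = |-27 + 18 + 32 + 1| / √(9 + 9 + 16)
  = |24| / √34
  = 24 / 5.831
  ≈ 4.116

4.116


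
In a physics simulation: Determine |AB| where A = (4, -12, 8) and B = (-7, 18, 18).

d = √[(x₂-x₁)² + (y₂-y₁)² + (z₂-z₁)²]
  = √[(-11)² + 30² + 10²]
  = √[121 + 900 + 100]
  = √1121
  ≈ 33.48

33.48


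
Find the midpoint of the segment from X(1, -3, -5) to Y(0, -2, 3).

M = ((x₁+x₂)/2, (y₁+y₂)/2, (z₁+z₂)/2)
  = ((1 + 0)/2, (-3 - 2)/2, (-5 + 3)/2)
  = (1/2, -5/2, -2/2)
  = (0.5, -2.5, -1)

(0.5, -2.5, -1)


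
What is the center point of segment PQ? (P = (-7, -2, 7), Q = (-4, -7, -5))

M = ((x₁+x₂)/2, (y₁+y₂)/2, (z₁+z₂)/2)
  = ((-7 - 4)/2, (-2 - 7)/2, (7 - 5)/2)
  = (-11/2, -9/2, 2/2)
  = (-5.5, -4.5, 1)

(-5.5, -4.5, 1)


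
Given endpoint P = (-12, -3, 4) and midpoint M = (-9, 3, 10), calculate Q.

Q = 2M - P
  = (2·(-9) - (-12), 2·3 - (-3), 2·10 - 4)
  = (-18 + 12, 6 + 3, 20 - 4)
  = (-6, 9, 16)

(-6, 9, 16)


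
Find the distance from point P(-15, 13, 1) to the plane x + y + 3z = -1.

distance = |a·x₀ + b·y₀ + c·z₀ - d| / √(a² + b² + c²)
  = |1·(-15) + 1·13 + 3·1 - (-1)| / √(1² + 1² + 3²)
  = |-15 + 13 + 3 + 1| / √(1 + 1 + 9)
  = |2| / √11
  = 2 / 3.317
  ≈ 0.603

0.603


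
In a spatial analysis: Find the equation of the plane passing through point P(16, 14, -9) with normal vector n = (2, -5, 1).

The plane through P with normal n = (a, b, c) satisfies n·(r - P) = 0,
i.e. ax + by + cz = a·x₀ + b·y₀ + c·z₀.
d = 2·16 + (-5)·14 + 1·(-9)
  = 32 - 70 - 9
  = -47
Equation: 2x - 5y + z = -47

2x - 5y + z = -47


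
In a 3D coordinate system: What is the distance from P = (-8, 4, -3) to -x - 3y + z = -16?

distance = |a·x₀ + b·y₀ + c·z₀ - d| / √(a² + b² + c²)
  = |(-1)·(-8) + (-3)·4 + 1·(-3) - (-16)| / √((-1)² + (-3)² + 1²)
  = |8 - 12 - 3 + 16| / √(1 + 9 + 1)
  = |9| / √11
  = 9 / 3.317
  ≈ 2.714

2.714


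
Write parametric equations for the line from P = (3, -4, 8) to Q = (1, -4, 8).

Direction vector d = Q - P = (1 - 3, -4 + 4, 8 - 8) = (-2, 0, 0)
Parametric form r = P + t·d:
x = 3 - 2t, y = -4, z = 8

x = 3 - 2t, y = -4, z = 8


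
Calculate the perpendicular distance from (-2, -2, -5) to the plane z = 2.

distance = |a·x₀ + b·y₀ + c·z₀ - d| / √(a² + b² + c²)
  = |0·(-2) + 0·(-2) + 1·(-5) - 2| / √(0² + 0² + 1²)
  = |0 + 0 - 5 - 2| / √(0 + 0 + 1)
  = |-7| / √1
  = 7 / 1
  ≈ 7

7


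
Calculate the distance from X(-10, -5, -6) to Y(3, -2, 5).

d = √[(x₂-x₁)² + (y₂-y₁)² + (z₂-z₁)²]
  = √[13² + 3² + 11²]
  = √[169 + 9 + 121]
  = √299
  ≈ 17.29

17.29


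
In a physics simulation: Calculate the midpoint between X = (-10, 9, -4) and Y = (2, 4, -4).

M = ((x₁+x₂)/2, (y₁+y₂)/2, (z₁+z₂)/2)
  = ((-10 + 2)/2, (9 + 4)/2, (-4 - 4)/2)
  = (-8/2, 13/2, -8/2)
  = (-4, 6.5, -4)

(-4, 6.5, -4)


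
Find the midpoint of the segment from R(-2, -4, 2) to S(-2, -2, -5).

M = ((x₁+x₂)/2, (y₁+y₂)/2, (z₁+z₂)/2)
  = ((-2 - 2)/2, (-4 - 2)/2, (2 - 5)/2)
  = (-4/2, -6/2, -3/2)
  = (-2, -3, -1.5)

(-2, -3, -1.5)


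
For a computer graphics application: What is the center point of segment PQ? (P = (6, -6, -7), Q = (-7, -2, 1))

M = ((x₁+x₂)/2, (y₁+y₂)/2, (z₁+z₂)/2)
  = ((6 - 7)/2, (-6 - 2)/2, (-7 + 1)/2)
  = (-1/2, -8/2, -6/2)
  = (-0.5, -4, -3)

(-0.5, -4, -3)


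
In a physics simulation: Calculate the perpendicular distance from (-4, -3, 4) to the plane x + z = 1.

distance = |a·x₀ + b·y₀ + c·z₀ - d| / √(a² + b² + c²)
  = |1·(-4) + 0·(-3) + 1·4 - 1| / √(1² + 0² + 1²)
  = |-4 + 0 + 4 - 1| / √(1 + 0 + 1)
  = |-1| / √2
  = 1 / 1.414
  ≈ 0.7071

0.7071


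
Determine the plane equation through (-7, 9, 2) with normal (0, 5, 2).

The plane through P with normal n = (a, b, c) satisfies n·(r - P) = 0,
i.e. ax + by + cz = a·x₀ + b·y₀ + c·z₀.
d = 0·(-7) + 5·9 + 2·2
  = 0 + 45 + 4
  = 49
Equation: 5y + 2z = 49

5y + 2z = 49


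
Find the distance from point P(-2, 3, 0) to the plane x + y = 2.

distance = |a·x₀ + b·y₀ + c·z₀ - d| / √(a² + b² + c²)
  = |1·(-2) + 1·3 + 0·0 - 2| / √(1² + 1² + 0²)
  = |-2 + 3 + 0 - 2| / √(1 + 1 + 0)
  = |-1| / √2
  = 1 / 1.414
  ≈ 0.7071

0.7071


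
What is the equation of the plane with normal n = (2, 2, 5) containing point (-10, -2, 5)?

The plane through P with normal n = (a, b, c) satisfies n·(r - P) = 0,
i.e. ax + by + cz = a·x₀ + b·y₀ + c·z₀.
d = 2·(-10) + 2·(-2) + 5·5
  = -20 - 4 + 25
  = 1
Equation: 2x + 2y + 5z = 1

2x + 2y + 5z = 1


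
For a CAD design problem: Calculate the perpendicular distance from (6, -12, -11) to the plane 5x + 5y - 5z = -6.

distance = |a·x₀ + b·y₀ + c·z₀ - d| / √(a² + b² + c²)
  = |5·6 + 5·(-12) + (-5)·(-11) - (-6)| / √(5² + 5² + (-5)²)
  = |30 - 60 + 55 + 6| / √(25 + 25 + 25)
  = |31| / √75
  = 31 / 8.66
  ≈ 3.58

3.58


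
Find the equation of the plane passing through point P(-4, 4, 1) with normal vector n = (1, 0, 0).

The plane through P with normal n = (a, b, c) satisfies n·(r - P) = 0,
i.e. ax + by + cz = a·x₀ + b·y₀ + c·z₀.
d = 1·(-4) + 0·4 + 0·1
  = -4 + 0 + 0
  = -4
Equation: x = -4

x = -4


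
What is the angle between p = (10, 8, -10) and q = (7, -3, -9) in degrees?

p·q = 10·7 + 8·(-3) + (-10)·(-9) = 70 - 24 + 90 = 136
|p| = √(10² + 8² + (-10)²) = √264 ≈ 16.25
|q| = √(7² + (-3)² + (-9)²) = √139 ≈ 11.79
cos θ = (p·q)/(|p||q|) = 136/(16.25·11.79) ≈ 0.71
θ = arccos(0.71) ≈ 44.77°

44.77°


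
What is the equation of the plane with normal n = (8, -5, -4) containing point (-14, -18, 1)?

The plane through P with normal n = (a, b, c) satisfies n·(r - P) = 0,
i.e. ax + by + cz = a·x₀ + b·y₀ + c·z₀.
d = 8·(-14) + (-5)·(-18) + (-4)·1
  = -112 + 90 - 4
  = -26
Equation: 8x - 5y - 4z = -26

8x - 5y - 4z = -26


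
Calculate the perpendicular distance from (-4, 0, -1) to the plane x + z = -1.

distance = |a·x₀ + b·y₀ + c·z₀ - d| / √(a² + b² + c²)
  = |1·(-4) + 0·0 + 1·(-1) - (-1)| / √(1² + 0² + 1²)
  = |-4 + 0 - 1 + 1| / √(1 + 0 + 1)
  = |-4| / √2
  = 4 / 1.414
  ≈ 2.828

2.828


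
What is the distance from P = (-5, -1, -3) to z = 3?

distance = |a·x₀ + b·y₀ + c·z₀ - d| / √(a² + b² + c²)
  = |0·(-5) + 0·(-1) + 1·(-3) - 3| / √(0² + 0² + 1²)
  = |0 + 0 - 3 - 3| / √(0 + 0 + 1)
  = |-6| / √1
  = 6 / 1
  ≈ 6

6


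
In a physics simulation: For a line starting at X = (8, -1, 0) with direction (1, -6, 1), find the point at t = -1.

P(t) = X + t·d
  = (8 + 1·(-1), -1 + (-6)·(-1), 0 + 1·(-1))
  = (8 - 1, -1 + 6, 0 - 1)
  = (7, 5, -1)

(7, 5, -1)


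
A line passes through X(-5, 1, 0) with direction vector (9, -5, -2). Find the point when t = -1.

P(t) = X + t·d
  = (-5 + 9·(-1), 1 + (-5)·(-1), 0 + (-2)·(-1))
  = (-5 - 9, 1 + 5, 0 + 2)
  = (-14, 6, 2)

(-14, 6, 2)


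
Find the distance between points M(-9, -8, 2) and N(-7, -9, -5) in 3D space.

d = √[(x₂-x₁)² + (y₂-y₁)² + (z₂-z₁)²]
  = √[2² + (-1)² + (-7)²]
  = √[4 + 1 + 49]
  = √54
  ≈ 7.348

7.348


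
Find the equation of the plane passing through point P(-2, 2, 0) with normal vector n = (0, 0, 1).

The plane through P with normal n = (a, b, c) satisfies n·(r - P) = 0,
i.e. ax + by + cz = a·x₀ + b·y₀ + c·z₀.
d = 0·(-2) + 0·2 + 1·0
  = 0 + 0 + 0
  = 0
Equation: z = 0

z = 0


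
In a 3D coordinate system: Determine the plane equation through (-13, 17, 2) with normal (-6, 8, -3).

The plane through P with normal n = (a, b, c) satisfies n·(r - P) = 0,
i.e. ax + by + cz = a·x₀ + b·y₀ + c·z₀.
d = (-6)·(-13) + 8·17 + (-3)·2
  = 78 + 136 - 6
  = 208
Equation: -6x + 8y - 3z = 208

-6x + 8y - 3z = 208


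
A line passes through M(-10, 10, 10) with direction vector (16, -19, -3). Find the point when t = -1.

P(t) = M + t·d
  = (-10 + 16·(-1), 10 + (-19)·(-1), 10 + (-3)·(-1))
  = (-10 - 16, 10 + 19, 10 + 3)
  = (-26, 29, 13)

(-26, 29, 13)


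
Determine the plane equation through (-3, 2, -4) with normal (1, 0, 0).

The plane through P with normal n = (a, b, c) satisfies n·(r - P) = 0,
i.e. ax + by + cz = a·x₀ + b·y₀ + c·z₀.
d = 1·(-3) + 0·2 + 0·(-4)
  = -3 + 0 + 0
  = -3
Equation: x = -3

x = -3


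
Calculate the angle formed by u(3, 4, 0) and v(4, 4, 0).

u·v = 3·4 + 4·4 + 0·0 = 12 + 16 + 0 = 28
|u| = √(3² + 4² + 0²) = √25 ≈ 5
|v| = √(4² + 4² + 0²) = √32 ≈ 5.657
cos θ = (u·v)/(|u||v|) = 28/(5·5.657) ≈ 0.9899
θ = arccos(0.9899) ≈ 8.13°

8.13°


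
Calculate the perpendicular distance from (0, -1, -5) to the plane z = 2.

distance = |a·x₀ + b·y₀ + c·z₀ - d| / √(a² + b² + c²)
  = |0·0 + 0·(-1) + 1·(-5) - 2| / √(0² + 0² + 1²)
  = |0 + 0 - 5 - 2| / √(0 + 0 + 1)
  = |-7| / √1
  = 7 / 1
  ≈ 7

7


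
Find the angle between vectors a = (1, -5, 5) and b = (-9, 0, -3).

a·b = 1·(-9) + (-5)·0 + 5·(-3) = -9 + 0 - 15 = -24
|a| = √(1² + (-5)² + 5²) = √51 ≈ 7.141
|b| = √((-9)² + 0² + (-3)²) = √90 ≈ 9.487
cos θ = (a·b)/(|a||b|) = -24/(7.141·9.487) ≈ -0.3542
θ = arccos(-0.3542) ≈ 110.7°

110.7°


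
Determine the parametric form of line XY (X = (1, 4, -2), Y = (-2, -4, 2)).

Direction vector d = Y - X = (-2 - 1, -4 - 4, 2 + 2) = (-3, -8, 4)
Parametric form r = X + t·d:
x = 1 - 3t, y = 4 - 8t, z = -2 + 4t

x = 1 - 3t, y = 4 - 8t, z = -2 + 4t


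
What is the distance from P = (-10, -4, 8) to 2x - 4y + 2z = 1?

distance = |a·x₀ + b·y₀ + c·z₀ - d| / √(a² + b² + c²)
  = |2·(-10) + (-4)·(-4) + 2·8 - 1| / √(2² + (-4)² + 2²)
  = |-20 + 16 + 16 - 1| / √(4 + 16 + 4)
  = |11| / √24
  = 11 / 4.899
  ≈ 2.245

2.245


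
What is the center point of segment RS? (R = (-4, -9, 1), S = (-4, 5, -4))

M = ((x₁+x₂)/2, (y₁+y₂)/2, (z₁+z₂)/2)
  = ((-4 - 4)/2, (-9 + 5)/2, (1 - 4)/2)
  = (-8/2, -4/2, -3/2)
  = (-4, -2, -1.5)

(-4, -2, -1.5)


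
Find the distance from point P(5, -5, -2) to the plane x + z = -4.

distance = |a·x₀ + b·y₀ + c·z₀ - d| / √(a² + b² + c²)
  = |1·5 + 0·(-5) + 1·(-2) - (-4)| / √(1² + 0² + 1²)
  = |5 + 0 - 2 + 4| / √(1 + 0 + 1)
  = |7| / √2
  = 7 / 1.414
  ≈ 4.95

4.95


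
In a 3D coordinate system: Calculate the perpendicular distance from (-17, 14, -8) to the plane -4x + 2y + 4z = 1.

distance = |a·x₀ + b·y₀ + c·z₀ - d| / √(a² + b² + c²)
  = |(-4)·(-17) + 2·14 + 4·(-8) - 1| / √((-4)² + 2² + 4²)
  = |68 + 28 - 32 - 1| / √(16 + 4 + 16)
  = |63| / √36
  = 63 / 6
  ≈ 10.5

10.5


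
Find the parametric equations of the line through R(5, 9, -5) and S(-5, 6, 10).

Direction vector d = S - R = (-5 - 5, 6 - 9, 10 + 5) = (-10, -3, 15)
Parametric form r = R + t·d:
x = 5 - 10t, y = 9 - 3t, z = -5 + 15t

x = 5 - 10t, y = 9 - 3t, z = -5 + 15t


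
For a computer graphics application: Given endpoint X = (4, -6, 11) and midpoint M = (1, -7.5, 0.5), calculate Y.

Y = 2M - X
  = (2·1 - 4, 2·(-7.5) - (-6), 2·0.5 - 11)
  = (2 - 4, -15 + 6, 1 - 11)
  = (-2, -9, -10)

(-2, -9, -10)


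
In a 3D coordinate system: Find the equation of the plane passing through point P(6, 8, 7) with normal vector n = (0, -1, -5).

The plane through P with normal n = (a, b, c) satisfies n·(r - P) = 0,
i.e. ax + by + cz = a·x₀ + b·y₀ + c·z₀.
d = 0·6 + (-1)·8 + (-5)·7
  = 0 - 8 - 35
  = -43
Equation: -y - 5z = -43

-y - 5z = -43


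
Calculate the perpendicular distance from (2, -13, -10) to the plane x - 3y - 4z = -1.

distance = |a·x₀ + b·y₀ + c·z₀ - d| / √(a² + b² + c²)
  = |1·2 + (-3)·(-13) + (-4)·(-10) - (-1)| / √(1² + (-3)² + (-4)²)
  = |2 + 39 + 40 + 1| / √(1 + 9 + 16)
  = |82| / √26
  = 82 / 5.099
  ≈ 16.08

16.08


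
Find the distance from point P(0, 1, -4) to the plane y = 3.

distance = |a·x₀ + b·y₀ + c·z₀ - d| / √(a² + b² + c²)
  = |0·0 + 1·1 + 0·(-4) - 3| / √(0² + 1² + 0²)
  = |0 + 1 + 0 - 3| / √(0 + 1 + 0)
  = |-2| / √1
  = 2 / 1
  ≈ 2

2


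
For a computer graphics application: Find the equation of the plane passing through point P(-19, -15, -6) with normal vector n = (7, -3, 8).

The plane through P with normal n = (a, b, c) satisfies n·(r - P) = 0,
i.e. ax + by + cz = a·x₀ + b·y₀ + c·z₀.
d = 7·(-19) + (-3)·(-15) + 8·(-6)
  = -133 + 45 - 48
  = -136
Equation: 7x - 3y + 8z = -136

7x - 3y + 8z = -136


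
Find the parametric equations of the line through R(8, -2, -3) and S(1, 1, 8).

Direction vector d = S - R = (1 - 8, 1 + 2, 8 + 3) = (-7, 3, 11)
Parametric form r = R + t·d:
x = 8 - 7t, y = -2 + 3t, z = -3 + 11t

x = 8 - 7t, y = -2 + 3t, z = -3 + 11t


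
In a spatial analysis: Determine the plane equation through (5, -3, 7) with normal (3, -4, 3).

The plane through P with normal n = (a, b, c) satisfies n·(r - P) = 0,
i.e. ax + by + cz = a·x₀ + b·y₀ + c·z₀.
d = 3·5 + (-4)·(-3) + 3·7
  = 15 + 12 + 21
  = 48
Equation: 3x - 4y + 3z = 48

3x - 4y + 3z = 48


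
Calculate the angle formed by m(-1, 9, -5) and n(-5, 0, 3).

m·n = (-1)·(-5) + 9·0 + (-5)·3 = 5 + 0 - 15 = -10
|m| = √((-1)² + 9² + (-5)²) = √107 ≈ 10.34
|n| = √((-5)² + 0² + 3²) = √34 ≈ 5.831
cos θ = (m·n)/(|m||n|) = -10/(10.34·5.831) ≈ -0.1658
θ = arccos(-0.1658) ≈ 99.54°

99.54°


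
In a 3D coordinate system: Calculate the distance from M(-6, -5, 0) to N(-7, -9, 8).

d = √[(x₂-x₁)² + (y₂-y₁)² + (z₂-z₁)²]
  = √[(-1)² + (-4)² + 8²]
  = √[1 + 16 + 64]
  = √81
  ≈ 9

9


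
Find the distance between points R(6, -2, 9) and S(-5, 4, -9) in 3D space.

d = √[(x₂-x₁)² + (y₂-y₁)² + (z₂-z₁)²]
  = √[(-11)² + 6² + (-18)²]
  = √[121 + 36 + 324]
  = √481
  ≈ 21.93

21.93


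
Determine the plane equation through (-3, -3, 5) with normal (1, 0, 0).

The plane through P with normal n = (a, b, c) satisfies n·(r - P) = 0,
i.e. ax + by + cz = a·x₀ + b·y₀ + c·z₀.
d = 1·(-3) + 0·(-3) + 0·5
  = -3 + 0 + 0
  = -3
Equation: x = -3

x = -3


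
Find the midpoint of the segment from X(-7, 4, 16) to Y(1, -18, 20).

M = ((x₁+x₂)/2, (y₁+y₂)/2, (z₁+z₂)/2)
  = ((-7 + 1)/2, (4 - 18)/2, (16 + 20)/2)
  = (-6/2, -14/2, 36/2)
  = (-3, -7, 18)

(-3, -7, 18)


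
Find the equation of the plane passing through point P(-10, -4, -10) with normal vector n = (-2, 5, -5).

The plane through P with normal n = (a, b, c) satisfies n·(r - P) = 0,
i.e. ax + by + cz = a·x₀ + b·y₀ + c·z₀.
d = (-2)·(-10) + 5·(-4) + (-5)·(-10)
  = 20 - 20 + 50
  = 50
Equation: -2x + 5y - 5z = 50

-2x + 5y - 5z = 50


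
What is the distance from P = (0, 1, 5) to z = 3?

distance = |a·x₀ + b·y₀ + c·z₀ - d| / √(a² + b² + c²)
  = |0·0 + 0·1 + 1·5 - 3| / √(0² + 0² + 1²)
  = |0 + 0 + 5 - 3| / √(0 + 0 + 1)
  = |2| / √1
  = 2 / 1
  ≈ 2

2


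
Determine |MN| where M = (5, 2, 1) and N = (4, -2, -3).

d = √[(x₂-x₁)² + (y₂-y₁)² + (z₂-z₁)²]
  = √[(-1)² + (-4)² + (-4)²]
  = √[1 + 16 + 16]
  = √33
  ≈ 5.745

5.745


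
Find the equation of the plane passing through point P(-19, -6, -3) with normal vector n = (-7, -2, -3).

The plane through P with normal n = (a, b, c) satisfies n·(r - P) = 0,
i.e. ax + by + cz = a·x₀ + b·y₀ + c·z₀.
d = (-7)·(-19) + (-2)·(-6) + (-3)·(-3)
  = 133 + 12 + 9
  = 154
Equation: -7x - 2y - 3z = 154

-7x - 2y - 3z = 154


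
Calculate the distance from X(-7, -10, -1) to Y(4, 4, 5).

d = √[(x₂-x₁)² + (y₂-y₁)² + (z₂-z₁)²]
  = √[11² + 14² + 6²]
  = √[121 + 196 + 36]
  = √353
  ≈ 18.79

18.79


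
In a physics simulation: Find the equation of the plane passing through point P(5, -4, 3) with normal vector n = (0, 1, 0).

The plane through P with normal n = (a, b, c) satisfies n·(r - P) = 0,
i.e. ax + by + cz = a·x₀ + b·y₀ + c·z₀.
d = 0·5 + 1·(-4) + 0·3
  = 0 - 4 + 0
  = -4
Equation: y = -4

y = -4


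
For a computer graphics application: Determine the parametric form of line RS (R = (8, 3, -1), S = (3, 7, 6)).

Direction vector d = S - R = (3 - 8, 7 - 3, 6 + 1) = (-5, 4, 7)
Parametric form r = R + t·d:
x = 8 - 5t, y = 3 + 4t, z = -1 + 7t

x = 8 - 5t, y = 3 + 4t, z = -1 + 7t


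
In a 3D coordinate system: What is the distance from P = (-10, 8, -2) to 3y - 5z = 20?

distance = |a·x₀ + b·y₀ + c·z₀ - d| / √(a² + b² + c²)
  = |0·(-10) + 3·8 + (-5)·(-2) - 20| / √(0² + 3² + (-5)²)
  = |0 + 24 + 10 - 20| / √(0 + 9 + 25)
  = |14| / √34
  = 14 / 5.831
  ≈ 2.401

2.401


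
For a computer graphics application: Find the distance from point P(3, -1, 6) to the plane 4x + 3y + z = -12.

distance = |a·x₀ + b·y₀ + c·z₀ - d| / √(a² + b² + c²)
  = |4·3 + 3·(-1) + 1·6 - (-12)| / √(4² + 3² + 1²)
  = |12 - 3 + 6 + 12| / √(16 + 9 + 1)
  = |27| / √26
  = 27 / 5.099
  ≈ 5.295

5.295


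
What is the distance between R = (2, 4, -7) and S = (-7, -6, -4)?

d = √[(x₂-x₁)² + (y₂-y₁)² + (z₂-z₁)²]
  = √[(-9)² + (-10)² + 3²]
  = √[81 + 100 + 9]
  = √190
  ≈ 13.78

13.78


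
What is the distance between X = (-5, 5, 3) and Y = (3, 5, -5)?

d = √[(x₂-x₁)² + (y₂-y₁)² + (z₂-z₁)²]
  = √[8² + 0² + (-8)²]
  = √[64 + 0 + 64]
  = √128
  ≈ 11.31

11.31


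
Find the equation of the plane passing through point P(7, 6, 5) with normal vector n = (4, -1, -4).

The plane through P with normal n = (a, b, c) satisfies n·(r - P) = 0,
i.e. ax + by + cz = a·x₀ + b·y₀ + c·z₀.
d = 4·7 + (-1)·6 + (-4)·5
  = 28 - 6 - 20
  = 2
Equation: 4x - y - 4z = 2

4x - y - 4z = 2


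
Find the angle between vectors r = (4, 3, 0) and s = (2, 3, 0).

r·s = 4·2 + 3·3 + 0·0 = 8 + 9 + 0 = 17
|r| = √(4² + 3² + 0²) = √25 ≈ 5
|s| = √(2² + 3² + 0²) = √13 ≈ 3.606
cos θ = (r·s)/(|r||s|) = 17/(5·3.606) ≈ 0.943
θ = arccos(0.943) ≈ 19.44°

19.44°


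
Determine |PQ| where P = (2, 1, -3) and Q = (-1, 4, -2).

d = √[(x₂-x₁)² + (y₂-y₁)² + (z₂-z₁)²]
  = √[(-3)² + 3² + 1²]
  = √[9 + 9 + 1]
  = √19
  ≈ 4.359

4.359


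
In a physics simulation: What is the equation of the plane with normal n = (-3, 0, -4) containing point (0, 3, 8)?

The plane through P with normal n = (a, b, c) satisfies n·(r - P) = 0,
i.e. ax + by + cz = a·x₀ + b·y₀ + c·z₀.
d = (-3)·0 + 0·3 + (-4)·8
  = 0 + 0 - 32
  = -32
Equation: -3x - 4z = -32

-3x - 4z = -32


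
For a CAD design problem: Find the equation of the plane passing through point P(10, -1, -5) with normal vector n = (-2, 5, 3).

The plane through P with normal n = (a, b, c) satisfies n·(r - P) = 0,
i.e. ax + by + cz = a·x₀ + b·y₀ + c·z₀.
d = (-2)·10 + 5·(-1) + 3·(-5)
  = -20 - 5 - 15
  = -40
Equation: -2x + 5y + 3z = -40

-2x + 5y + 3z = -40


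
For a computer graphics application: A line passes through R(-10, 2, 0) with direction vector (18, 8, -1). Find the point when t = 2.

P(t) = R + t·d
  = (-10 + 18·2, 2 + 8·2, 0 + (-1)·2)
  = (-10 + 36, 2 + 16, 0 - 2)
  = (26, 18, -2)

(26, 18, -2)


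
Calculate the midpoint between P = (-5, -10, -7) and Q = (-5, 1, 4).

M = ((x₁+x₂)/2, (y₁+y₂)/2, (z₁+z₂)/2)
  = ((-5 - 5)/2, (-10 + 1)/2, (-7 + 4)/2)
  = (-10/2, -9/2, -3/2)
  = (-5, -4.5, -1.5)

(-5, -4.5, -1.5)


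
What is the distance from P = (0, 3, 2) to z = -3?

distance = |a·x₀ + b·y₀ + c·z₀ - d| / √(a² + b² + c²)
  = |0·0 + 0·3 + 1·2 - (-3)| / √(0² + 0² + 1²)
  = |0 + 0 + 2 + 3| / √(0 + 0 + 1)
  = |5| / √1
  = 5 / 1
  ≈ 5

5


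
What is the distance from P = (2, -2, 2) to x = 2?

distance = |a·x₀ + b·y₀ + c·z₀ - d| / √(a² + b² + c²)
  = |1·2 + 0·(-2) + 0·2 - 2| / √(1² + 0² + 0²)
  = |2 + 0 + 0 - 2| / √(1 + 0 + 0)
  = |0| / √1
  = 0 / 1
  ≈ 0

0


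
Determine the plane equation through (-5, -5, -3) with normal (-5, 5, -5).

The plane through P with normal n = (a, b, c) satisfies n·(r - P) = 0,
i.e. ax + by + cz = a·x₀ + b·y₀ + c·z₀.
d = (-5)·(-5) + 5·(-5) + (-5)·(-3)
  = 25 - 25 + 15
  = 15
Equation: -5x + 5y - 5z = 15

-5x + 5y - 5z = 15


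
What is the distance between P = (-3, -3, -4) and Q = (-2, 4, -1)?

d = √[(x₂-x₁)² + (y₂-y₁)² + (z₂-z₁)²]
  = √[1² + 7² + 3²]
  = √[1 + 49 + 9]
  = √59
  ≈ 7.681

7.681


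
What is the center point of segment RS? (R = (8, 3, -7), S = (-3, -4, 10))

M = ((x₁+x₂)/2, (y₁+y₂)/2, (z₁+z₂)/2)
  = ((8 - 3)/2, (3 - 4)/2, (-7 + 10)/2)
  = (5/2, -1/2, 3/2)
  = (2.5, -0.5, 1.5)

(2.5, -0.5, 1.5)


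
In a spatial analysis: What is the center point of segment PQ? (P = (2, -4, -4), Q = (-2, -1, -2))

M = ((x₁+x₂)/2, (y₁+y₂)/2, (z₁+z₂)/2)
  = ((2 - 2)/2, (-4 - 1)/2, (-4 - 2)/2)
  = (0/2, -5/2, -6/2)
  = (0, -2.5, -3)

(0, -2.5, -3)


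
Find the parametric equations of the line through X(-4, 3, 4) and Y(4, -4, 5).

Direction vector d = Y - X = (4 + 4, -4 - 3, 5 - 4) = (8, -7, 1)
Parametric form r = X + t·d:
x = -4 + 8t, y = 3 - 7t, z = 4 + t

x = -4 + 8t, y = 3 - 7t, z = 4 + t


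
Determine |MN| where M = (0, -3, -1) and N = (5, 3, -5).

d = √[(x₂-x₁)² + (y₂-y₁)² + (z₂-z₁)²]
  = √[5² + 6² + (-4)²]
  = √[25 + 36 + 16]
  = √77
  ≈ 8.775

8.775


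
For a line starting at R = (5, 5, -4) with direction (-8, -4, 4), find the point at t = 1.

P(t) = R + t·d
  = (5 + (-8)·1, 5 + (-4)·1, -4 + 4·1)
  = (5 - 8, 5 - 4, -4 + 4)
  = (-3, 1, 0)

(-3, 1, 0)


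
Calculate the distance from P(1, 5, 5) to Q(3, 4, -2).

d = √[(x₂-x₁)² + (y₂-y₁)² + (z₂-z₁)²]
  = √[2² + (-1)² + (-7)²]
  = √[4 + 1 + 49]
  = √54
  ≈ 7.348

7.348


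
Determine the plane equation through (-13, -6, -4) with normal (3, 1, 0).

The plane through P with normal n = (a, b, c) satisfies n·(r - P) = 0,
i.e. ax + by + cz = a·x₀ + b·y₀ + c·z₀.
d = 3·(-13) + 1·(-6) + 0·(-4)
  = -39 - 6 + 0
  = -45
Equation: 3x + y = -45

3x + y = -45


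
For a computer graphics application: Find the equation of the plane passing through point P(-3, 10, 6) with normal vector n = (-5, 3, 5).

The plane through P with normal n = (a, b, c) satisfies n·(r - P) = 0,
i.e. ax + by + cz = a·x₀ + b·y₀ + c·z₀.
d = (-5)·(-3) + 3·10 + 5·6
  = 15 + 30 + 30
  = 75
Equation: -5x + 3y + 5z = 75

-5x + 3y + 5z = 75


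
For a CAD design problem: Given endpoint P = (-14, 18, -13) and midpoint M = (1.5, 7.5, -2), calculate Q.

Q = 2M - P
  = (2·1.5 - (-14), 2·7.5 - 18, 2·(-2) - (-13))
  = (3 + 14, 15 - 18, -4 + 13)
  = (17, -3, 9)

(17, -3, 9)


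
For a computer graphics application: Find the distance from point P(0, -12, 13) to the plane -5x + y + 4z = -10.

distance = |a·x₀ + b·y₀ + c·z₀ - d| / √(a² + b² + c²)
  = |(-5)·0 + 1·(-12) + 4·13 - (-10)| / √((-5)² + 1² + 4²)
  = |0 - 12 + 52 + 10| / √(25 + 1 + 16)
  = |50| / √42
  = 50 / 6.481
  ≈ 7.715

7.715


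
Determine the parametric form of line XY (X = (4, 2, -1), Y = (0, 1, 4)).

Direction vector d = Y - X = (0 - 4, 1 - 2, 4 + 1) = (-4, -1, 5)
Parametric form r = X + t·d:
x = 4 - 4t, y = 2 - t, z = -1 + 5t

x = 4 - 4t, y = 2 - t, z = -1 + 5t


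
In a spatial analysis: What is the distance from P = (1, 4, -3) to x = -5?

distance = |a·x₀ + b·y₀ + c·z₀ - d| / √(a² + b² + c²)
  = |1·1 + 0·4 + 0·(-3) - (-5)| / √(1² + 0² + 0²)
  = |1 + 0 + 0 + 5| / √(1 + 0 + 0)
  = |6| / √1
  = 6 / 1
  ≈ 6

6


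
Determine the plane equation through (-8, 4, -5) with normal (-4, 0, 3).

The plane through P with normal n = (a, b, c) satisfies n·(r - P) = 0,
i.e. ax + by + cz = a·x₀ + b·y₀ + c·z₀.
d = (-4)·(-8) + 0·4 + 3·(-5)
  = 32 + 0 - 15
  = 17
Equation: -4x + 3z = 17

-4x + 3z = 17


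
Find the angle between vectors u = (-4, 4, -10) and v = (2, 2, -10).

u·v = (-4)·2 + 4·2 + (-10)·(-10) = -8 + 8 + 100 = 100
|u| = √((-4)² + 4² + (-10)²) = √132 ≈ 11.49
|v| = √(2² + 2² + (-10)²) = √108 ≈ 10.39
cos θ = (u·v)/(|u||v|) = 100/(11.49·10.39) ≈ 0.8375
θ = arccos(0.8375) ≈ 33.12°

33.12°
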